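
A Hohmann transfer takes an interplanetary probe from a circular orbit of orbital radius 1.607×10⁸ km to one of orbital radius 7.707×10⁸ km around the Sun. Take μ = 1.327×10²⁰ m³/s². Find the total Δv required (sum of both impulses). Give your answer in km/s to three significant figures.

Δv_total ≈ 13.6 km/s

r₁ = 1.607×10⁸ km = 1.607×10¹¹ m.
r₂ = 7.707×10⁸ km = 7.707×10¹¹ m.
Transfer ellipse a_t = (r₁ + r₂)/2 = 4.657×10¹¹ m.
At r₁: circular v_c1 = √(μ/r₁) = 28740 m/s; transfer-perihelion v_p = √[μ(2/r₁ − 1/a_t)] = 36970 m/s.
Δv₁ = v_p − v_c1 = 8231 m/s.
At r₂: circular v_c2 = √(μ/r₂) = 13120 m/s; transfer-aphelion v_a = √[μ(2/r₂ − 1/a_t)] = 7708 m/s.
Δv₂ = v_c2 − v_a = 5414 m/s.
Total Δv = Δv₁ + Δv₂ = 13640 m/s = 13.64 km/s.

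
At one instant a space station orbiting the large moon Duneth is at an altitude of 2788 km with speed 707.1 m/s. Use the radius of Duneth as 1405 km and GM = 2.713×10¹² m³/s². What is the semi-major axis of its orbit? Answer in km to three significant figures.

a ≈ 3420 km

r = 1405 + 2788 = 4193.0 km = 4.193×10⁶ m.
Vis-viva rearranged: 1/a = 2/r − v²/μ = 4.770×10⁻⁷ − 1.843×10⁻⁷ = 2.927×10⁻⁷ m⁻¹.
a = 3.417×10⁶ m = 3416.6 km.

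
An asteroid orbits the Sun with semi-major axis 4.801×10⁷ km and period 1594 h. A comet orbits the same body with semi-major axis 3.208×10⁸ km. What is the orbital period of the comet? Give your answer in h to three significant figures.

Kepler's third law: T² ∝ a³, so T₂ = T₁ (a₂/a₁)^(3/2).
a₂/a₁ = 6.682, (a₂/a₁)^(3/2) = 17.27.
T₂ = 1594 × 17.27 = 27530 h.

T₂ ≈ 27500 h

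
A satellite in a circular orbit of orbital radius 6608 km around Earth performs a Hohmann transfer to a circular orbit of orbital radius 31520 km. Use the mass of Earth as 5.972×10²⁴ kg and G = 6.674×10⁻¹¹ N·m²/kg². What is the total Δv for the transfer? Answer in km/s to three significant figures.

μ = GM = 6.674×10⁻¹¹ × 5.972×10²⁴ = 3.986×10¹⁴ m³/s².
r₁ = 6608 km = 6.608×10⁶ m.
r₂ = 31520 km = 3.152×10⁷ m.
Transfer ellipse a_t = (r₁ + r₂)/2 = 1.906×10⁷ m.
At r₁: circular v_c1 = √(μ/r₁) = 7766 m/s; transfer-perigee v_p = √[μ(2/r₁ − 1/a_t)] = 9986 m/s.
Δv₁ = v_p − v_c1 = 2220 m/s.
At r₂: circular v_c2 = √(μ/r₂) = 3556 m/s; transfer-apogee v_a = √[μ(2/r₂ − 1/a_t)] = 2094 m/s.
Δv₂ = v_c2 − v_a = 1462 m/s.
Total Δv = Δv₁ + Δv₂ = 3682 m/s = 3.682 km/s.

Δv_total ≈ 3.68 km/s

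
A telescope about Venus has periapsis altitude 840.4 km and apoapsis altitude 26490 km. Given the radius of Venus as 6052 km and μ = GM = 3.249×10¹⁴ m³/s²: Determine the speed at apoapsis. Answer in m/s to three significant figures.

r_p = 6052 + 840.4 = 6892.4 km = 6.8924×10⁶ m.
r_a = 6052 + 26490 = 32542 km = 3.2542×10⁷ m.
Semi-major axis a = (r_p + r_a)/2 = 19717 km = 1.972×10⁷ m.
Vis-viva: v² = μ(2/r − 1/a) = 3.249×10¹⁴ × (6.146×10⁻⁸ − 5.072×10⁻⁸) = 3.490×10⁶ m²/s².
v = 1868 m/s.

v ≈ 1870 m/s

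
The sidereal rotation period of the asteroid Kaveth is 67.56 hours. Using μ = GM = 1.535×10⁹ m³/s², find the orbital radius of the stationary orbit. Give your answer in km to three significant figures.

r_sync ≈ 1320 km

T = 67.56 hours = 2.432×10⁵ s.
A synchronous orbit has period T, so by Kepler's third law a = (μT²/4π²)^(1/3).
μT²/4π² = 1.535×10⁹ × (2.432×10⁵)² / 39.48 = 2.300×10¹⁸ m³.
a = 1.320×10⁶ m = 1320.0 km.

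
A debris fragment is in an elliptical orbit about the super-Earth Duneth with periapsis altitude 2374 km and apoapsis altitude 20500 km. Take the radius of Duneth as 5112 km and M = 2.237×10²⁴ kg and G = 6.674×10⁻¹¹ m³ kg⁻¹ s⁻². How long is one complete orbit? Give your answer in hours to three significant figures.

T ≈ 9.62 hours

μ = GM = 6.674×10⁻¹¹ × 2.237×10²⁴ = 1.493×10¹⁴ m³/s².
r_p = 5112 + 2374 = 7486.0 km = 7.4860×10⁶ m.
r_a = 5112 + 20500 = 25612 km = 2.5612×10⁷ m.
Semi-major axis a = (r_p + r_a)/2 = (7486.0 + 25612)/2 = 16549 km = 1.655×10⁷ m.
By Kepler's third law T = 2π√(a³/μ) = 2π × 5.510×10³ = 3.462×10⁴ s.
= 9.616 hours.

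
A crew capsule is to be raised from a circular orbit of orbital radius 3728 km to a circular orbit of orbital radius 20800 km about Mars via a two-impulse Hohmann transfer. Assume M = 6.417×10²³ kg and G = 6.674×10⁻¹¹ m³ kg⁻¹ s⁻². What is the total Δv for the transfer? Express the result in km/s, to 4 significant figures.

Δv_total ≈ 1.668 km/s

μ = GM = 6.674×10⁻¹¹ × 6.417×10²³ = 4.283×10¹³ m³/s².
r₁ = 3728 km = 3.728×10⁶ m.
r₂ = 20800 km = 2.080×10⁷ m.
Transfer ellipse a_t = (r₁ + r₂)/2 = 1.226×10⁷ m.
At r₁: circular v_c1 = √(μ/r₁) = 3389 m/s; transfer-periapsis v_p = √[μ(2/r₁ − 1/a_t)] = 4414 m/s.
Δv₁ = v_p − v_c1 = 1025 m/s.
At r₂: circular v_c2 = √(μ/r₂) = 1435 m/s; transfer-apoapsis v_a = √[μ(2/r₂ − 1/a_t)] = 791.1 m/s.
Δv₂ = v_c2 − v_a = 643.8 m/s.
Total Δv = Δv₁ + Δv₂ = 1668 m/s = 1.668 km/s.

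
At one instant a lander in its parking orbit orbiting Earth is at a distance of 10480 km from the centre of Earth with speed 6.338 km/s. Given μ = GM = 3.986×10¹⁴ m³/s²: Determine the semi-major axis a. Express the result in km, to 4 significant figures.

r = 1.048×10⁷ m.
Specific orbital energy ε = v²/2 − μ/r = (6338)²/2 − 3.986×10¹⁴/1.048×10⁷ = -1.795×10⁷ J/kg.
Since ε = −μ/(2a), a = −μ/(2ε) = 1.110×10⁷ m = 11104 km.

a ≈ 11100 km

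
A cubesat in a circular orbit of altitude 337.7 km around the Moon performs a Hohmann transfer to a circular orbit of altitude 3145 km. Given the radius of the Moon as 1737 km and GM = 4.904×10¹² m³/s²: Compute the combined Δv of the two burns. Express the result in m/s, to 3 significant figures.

Δv_total ≈ 512 m/s

r₁ = 1737 + 337.7 = 2074.7 km = 2.0747×10⁶ m.
r₂ = 1737 + 3145 = 4882.0 km = 4.8820×10⁶ m.
Transfer ellipse a_t = (r₁ + r₂)/2 = 3.478×10⁶ m.
At r₁: circular v_c1 = √(μ/r₁) = 1537 m/s; transfer-perilune v_p = √[μ(2/r₁ − 1/a_t)] = 1821 m/s.
Δv₁ = v_p − v_c1 = 284.0 m/s.
At r₂: circular v_c2 = √(μ/r₂) = 1002 m/s; transfer-apolune v_a = √[μ(2/r₂ − 1/a_t)] = 774.0 m/s.
Δv₂ = v_c2 − v_a = 228.2 m/s.
Total Δv = Δv₁ + Δv₂ = 512.2 m/s.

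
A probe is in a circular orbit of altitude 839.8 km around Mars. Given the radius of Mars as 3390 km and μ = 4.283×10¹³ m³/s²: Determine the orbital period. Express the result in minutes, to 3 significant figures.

T ≈ 139 minutes

r = 3390 + 839.8 = 4229.8 km = 4.2298×10⁶ m.
Kepler's third law: T = 2π√(r³/μ) = 2π√((4.230×10⁶)³ / 4.283×10¹³).
r³/μ = 1.767×10⁶ s², so T = 2π × 1.329×10³ = 8.352×10³ s.
Converting: 8.352×10³ s ÷ 60.00 = 139.2 minutes.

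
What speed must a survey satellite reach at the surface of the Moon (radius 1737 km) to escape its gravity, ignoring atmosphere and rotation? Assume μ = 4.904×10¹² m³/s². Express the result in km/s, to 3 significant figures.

r = R = 1.737×10⁶ m.
Escape speed v_esc = √(2μ/r) = √(2 × 4.904×10¹² / 1.737×10⁶) = √(5.647×10⁶) = 2376 m/s.
= 2.376 km/s.

v_esc ≈ 2.38 km/s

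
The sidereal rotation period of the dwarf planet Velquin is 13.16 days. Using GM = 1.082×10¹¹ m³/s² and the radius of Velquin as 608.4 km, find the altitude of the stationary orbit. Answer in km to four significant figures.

h_sync ≈ 14640 km

T = 13.16 days = 1.137×10⁶ s.
A synchronous orbit has period T, so by Kepler's third law a = (μT²/4π²)^(1/3).
μT²/4π² = 1.082×10¹¹ × (1.137×10⁶)² / 39.48 = 3.543×10²¹ m³.
a = 1.525×10⁷ m = 15245 km.
Altitude h = a − R = 15245 − 608.4 = 14637 km.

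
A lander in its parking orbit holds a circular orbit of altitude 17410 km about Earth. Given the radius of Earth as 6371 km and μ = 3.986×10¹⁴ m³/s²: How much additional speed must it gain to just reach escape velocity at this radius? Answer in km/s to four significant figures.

Δv ≈ 1.696 km/s

r = 6371 + 17410 = 23781 km = 2.3781×10⁷ m.
Circular speed v_c = √(μ/r) = 4094 m/s.
Escape speed v_esc = √(2μ/r) = √2 × v_c = 5790 m/s.
Δv = v_esc − v_c = 1696 m/s = 1.696 km/s.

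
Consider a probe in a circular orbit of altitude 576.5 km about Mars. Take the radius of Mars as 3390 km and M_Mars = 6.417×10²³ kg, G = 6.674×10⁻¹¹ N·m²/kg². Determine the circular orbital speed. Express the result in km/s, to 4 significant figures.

v ≈ 3.286 km/s

μ = GM = 6.674×10⁻¹¹ × 6.417×10²³ = 4.283×10¹³ m³/s².
r = 3390 + 576.5 = 3966.5 km = 3.9665×10⁶ m.
For a circular orbit v = √(μ/r) = √(4.283×10¹³ / 3.966×10⁶) = √(1.080×10⁷) = 3286 m/s.
That is 3.286 km/s.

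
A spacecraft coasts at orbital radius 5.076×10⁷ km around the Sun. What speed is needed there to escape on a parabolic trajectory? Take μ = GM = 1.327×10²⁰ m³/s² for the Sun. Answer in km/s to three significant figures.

v_esc ≈ 72.3 km/s

r = 5.076×10⁷ km = 5.076×10¹⁰ m.
Escape speed v_esc = √(2μ/r) = √(2 × 1.327×10²⁰ / 5.076×10¹⁰) = √(5.229×10⁹) = 72310 m/s.
= 72.31 km/s.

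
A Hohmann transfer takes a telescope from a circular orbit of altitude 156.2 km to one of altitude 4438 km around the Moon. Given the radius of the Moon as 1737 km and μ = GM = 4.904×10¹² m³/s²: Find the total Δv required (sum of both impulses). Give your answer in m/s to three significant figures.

r₁ = 1737 + 156.2 = 1893.2 km = 1.8932×10⁶ m.
r₂ = 1737 + 4438 = 6175.0 km = 6.1750×10⁶ m.
Transfer ellipse a_t = (r₁ + r₂)/2 = 4.034×10⁶ m.
At r₁: circular v_c1 = √(μ/r₁) = 1609 m/s; transfer-perilune v_p = √[μ(2/r₁ − 1/a_t)] = 1991 m/s.
Δv₁ = v_p − v_c1 = 381.8 m/s.
At r₂: circular v_c2 = √(μ/r₂) = 891.2 m/s; transfer-apolune v_a = √[μ(2/r₂ − 1/a_t)] = 610.5 m/s.
Δv₂ = v_c2 − v_a = 280.7 m/s.
Total Δv = Δv₁ + Δv₂ = 662.5 m/s.

Δv_total ≈ 662 m/s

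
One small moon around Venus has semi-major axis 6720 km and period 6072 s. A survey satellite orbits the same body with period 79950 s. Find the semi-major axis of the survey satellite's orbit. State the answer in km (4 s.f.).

Kepler's third law: a³ ∝ T², so a₂ = a₁ (T₂/T₁)^(2/3).
T₂/T₁ = 13.17, (T₂/T₁)^(2/3) = 5.576.
a₂ = 6720 × 5.576 = 37470 km.

a₂ ≈ 37470 km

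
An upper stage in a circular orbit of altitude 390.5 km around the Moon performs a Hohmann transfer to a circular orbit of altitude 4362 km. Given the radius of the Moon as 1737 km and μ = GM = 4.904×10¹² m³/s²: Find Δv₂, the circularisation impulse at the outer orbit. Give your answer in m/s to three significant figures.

Δv ≈ 252 m/s

r₁ = 1737 + 390.5 = 2127.5 km = 2.1275×10⁶ m.
r₂ = 1737 + 4362 = 6099.0 km = 6.0990×10⁶ m.
Transfer ellipse a_t = (r₁ + r₂)/2 = 4.113×10⁶ m.
At r₁: circular v_c1 = √(μ/r₁) = 1518 m/s; transfer-perilune v_p = √[μ(2/r₁ − 1/a_t)] = 1849 m/s.
At r₂: circular v_c2 = √(μ/r₂) = 896.7 m/s; transfer-apolune v_a = √[μ(2/r₂ − 1/a_t)] = 644.9 m/s.
Δv₂ = v_c2 − v_a = 251.8 m/s.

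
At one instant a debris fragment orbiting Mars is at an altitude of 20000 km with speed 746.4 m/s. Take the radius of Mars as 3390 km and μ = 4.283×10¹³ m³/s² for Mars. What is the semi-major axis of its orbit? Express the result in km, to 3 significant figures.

r = 3390 + 20000 = 23390 km = 2.339×10⁷ m.
Vis-viva rearranged: 1/a = 2/r − v²/μ = 8.551×10⁻⁸ − 1.301×10⁻⁸ = 7.250×10⁻⁸ m⁻¹.
a = 1.379×10⁷ m = 13793 km.

a ≈ 13800 km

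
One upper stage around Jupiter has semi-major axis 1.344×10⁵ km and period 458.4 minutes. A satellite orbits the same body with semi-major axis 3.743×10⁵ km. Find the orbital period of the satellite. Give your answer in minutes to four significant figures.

T₂ ≈ 2130 minutes

Kepler's third law: T² ∝ a³, so T₂ = T₁ (a₂/a₁)^(3/2).
a₂/a₁ = 2.785, (a₂/a₁)^(3/2) = 4.648.
T₂ = 458.4 × 4.648 = 2130 minutes.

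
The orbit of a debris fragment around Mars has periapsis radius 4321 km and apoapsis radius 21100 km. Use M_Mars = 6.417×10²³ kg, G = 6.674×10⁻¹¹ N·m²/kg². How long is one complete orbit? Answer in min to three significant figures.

μ = GM = 6.674×10⁻¹¹ × 6.417×10²³ = 4.283×10¹³ m³/s².
Semi-major axis a = (r_p + r_a)/2 = (4321.0 + 21100)/2 = 12710 km = 1.271×10⁷ m.
By Kepler's third law T = 2π√(a³/μ) = 2π × 6.924×10³ = 4.351×10⁴ s.
= 725.1 min.

T ≈ 725 min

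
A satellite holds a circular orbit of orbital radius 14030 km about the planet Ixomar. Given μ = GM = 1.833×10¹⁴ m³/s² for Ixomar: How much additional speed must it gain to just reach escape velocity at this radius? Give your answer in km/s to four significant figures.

Δv ≈ 1.497 km/s

r = 14030 km = 1.403×10⁷ m.
Circular speed v_c = √(μ/r) = 3615 m/s.
Escape speed v_esc = √(2μ/r) = √2 × v_c = 5112 m/s.
Δv = v_esc − v_c = 1497 m/s = 1.497 km/s.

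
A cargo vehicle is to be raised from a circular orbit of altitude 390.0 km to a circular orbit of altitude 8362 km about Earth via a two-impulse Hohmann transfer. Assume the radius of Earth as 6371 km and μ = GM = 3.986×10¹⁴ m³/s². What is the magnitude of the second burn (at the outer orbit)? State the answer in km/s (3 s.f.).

Δv ≈ 1.08 km/s

r₁ = 6371 + 390.0 = 6761.0 km = 6.7610×10⁶ m.
r₂ = 6371 + 8362 = 14733 km = 1.4733×10⁷ m.
Transfer ellipse a_t = (r₁ + r₂)/2 = 1.075×10⁷ m.
At r₁: circular v_c1 = √(μ/r₁) = 7678 m/s; transfer-perigee v_p = √[μ(2/r₁ − 1/a_t)] = 8990 m/s.
At r₂: circular v_c2 = √(μ/r₂) = 5201 m/s; transfer-apogee v_a = √[μ(2/r₂ − 1/a_t)] = 4126 m/s.
Δv₂ = v_c2 − v_a = 1076 m/s.
= 1.076 km/s.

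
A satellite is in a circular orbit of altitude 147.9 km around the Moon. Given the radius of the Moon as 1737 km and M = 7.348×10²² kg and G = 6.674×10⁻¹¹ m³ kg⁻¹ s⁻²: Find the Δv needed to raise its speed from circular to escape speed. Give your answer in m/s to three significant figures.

Δv ≈ 668 m/s

μ = GM = 6.674×10⁻¹¹ × 7.348×10²² = 4.904×10¹² m³/s².
r = 1737 + 147.9 = 1884.9 km = 1.8849×10⁶ m.
Circular speed v_c = √(μ/r) = 1613 m/s.
Escape speed v_esc = √(2μ/r) = √2 × v_c = 2281 m/s.
Δv = v_esc − v_c = 668.1 m/s.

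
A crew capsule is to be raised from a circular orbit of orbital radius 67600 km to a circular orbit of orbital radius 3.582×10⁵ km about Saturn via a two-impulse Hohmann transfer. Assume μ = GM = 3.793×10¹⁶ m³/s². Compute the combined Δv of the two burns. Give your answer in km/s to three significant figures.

Δv_total ≈ 11.5 km/s

r₁ = 67600 km = 6.760×10⁷ m.
r₂ = 3.582×10⁵ km = 3.582×10⁸ m.
Transfer ellipse a_t = (r₁ + r₂)/2 = 2.129×10⁸ m.
At r₁: circular v_c1 = √(μ/r₁) = 23690 m/s; transfer-perikrone v_p = √[μ(2/r₁ − 1/a_t)] = 30730 m/s.
Δv₁ = v_p − v_c1 = 7038 m/s.
At r₂: circular v_c2 = √(μ/r₂) = 10290 m/s; transfer-apokrone v_a = √[μ(2/r₂ − 1/a_t)] = 5798 m/s.
Δv₂ = v_c2 − v_a = 4492 m/s.
Total Δv = Δv₁ + Δv₂ = 11530 m/s = 11.53 km/s.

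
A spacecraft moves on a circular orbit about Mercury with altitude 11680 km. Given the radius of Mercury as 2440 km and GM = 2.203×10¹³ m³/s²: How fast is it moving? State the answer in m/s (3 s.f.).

r = 2440 + 11680 = 14120 km = 1.4120×10⁷ m.
For a circular orbit v = √(μ/r) = √(2.203×10¹³ / 1.412×10⁷) = √(1.560×10⁶) = 1249 m/s.

v ≈ 1250 m/s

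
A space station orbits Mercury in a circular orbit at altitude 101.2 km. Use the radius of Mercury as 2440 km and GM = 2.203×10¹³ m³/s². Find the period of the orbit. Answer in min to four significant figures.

r = 2440 + 101.2 = 2541.2 km = 2.5412×10⁶ m.
Kepler's third law: T = 2π√(r³/μ) = 2π√((2.541×10⁶)³ / 2.203×10¹³).
r³/μ = 7.449×10⁵ s², so T = 2π × 8.631×10² = 5.423×10³ s.
Converting: 5.423×10³ s ÷ 60.00 = 90.38 min.

T ≈ 90.38 min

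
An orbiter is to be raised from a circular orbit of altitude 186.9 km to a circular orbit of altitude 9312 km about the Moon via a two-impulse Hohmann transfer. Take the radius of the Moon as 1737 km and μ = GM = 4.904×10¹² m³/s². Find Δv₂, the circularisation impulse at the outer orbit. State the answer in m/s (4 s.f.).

r₁ = 1737 + 186.9 = 1923.9 km = 1.9239×10⁶ m.
r₂ = 1737 + 9312 = 11049 km = 1.1049×10⁷ m.
Transfer ellipse a_t = (r₁ + r₂)/2 = 6.486×10⁶ m.
At r₁: circular v_c1 = √(μ/r₁) = 1597 m/s; transfer-perilune v_p = √[μ(2/r₁ − 1/a_t)] = 2084 m/s.
At r₂: circular v_c2 = √(μ/r₂) = 666.2 m/s; transfer-apolune v_a = √[μ(2/r₂ − 1/a_t)] = 362.8 m/s.
Δv₂ = v_c2 − v_a = 303.4 m/s.

Δv ≈ 303.4 m/s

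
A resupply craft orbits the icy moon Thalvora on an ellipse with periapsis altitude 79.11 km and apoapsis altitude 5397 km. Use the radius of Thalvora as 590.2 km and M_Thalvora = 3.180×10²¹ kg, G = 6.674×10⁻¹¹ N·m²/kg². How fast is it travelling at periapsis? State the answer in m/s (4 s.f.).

μ = GM = 6.674×10⁻¹¹ × 3.180×10²¹ = 2.122×10¹¹ m³/s².
r_p = 590.2 + 79.11 = 669.31 km = 6.6931×10⁵ m.
r_a = 590.2 + 5397 = 5987.2 km = 5.9872×10⁶ m.
Semi-major axis a = (r_p + r_a)/2 = 3328.3 km = 3.328×10⁶ m.
Vis-viva: v² = μ(2/r − 1/a) = 2.122×10¹¹ × (2.988×10⁻⁶ − 3.005×10⁻⁷) = 5.704×10⁵ m²/s².
v = 755.3 m/s.

v ≈ 755.3 m/s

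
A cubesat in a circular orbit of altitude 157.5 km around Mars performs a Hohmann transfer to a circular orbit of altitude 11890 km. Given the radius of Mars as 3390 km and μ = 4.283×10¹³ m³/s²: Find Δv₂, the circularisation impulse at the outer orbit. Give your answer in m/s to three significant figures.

Δv ≈ 646 m/s

r₁ = 3390 + 157.5 = 3547.5 km = 3.5475×10⁶ m.
r₂ = 3390 + 11890 = 15280 km = 1.5280×10⁷ m.
Transfer ellipse a_t = (r₁ + r₂)/2 = 9.414×10⁶ m.
At r₁: circular v_c1 = √(μ/r₁) = 3475 m/s; transfer-periapsis v_p = √[μ(2/r₁ − 1/a_t)] = 4427 m/s.
At r₂: circular v_c2 = √(μ/r₂) = 1674 m/s; transfer-apoapsis v_a = √[μ(2/r₂ − 1/a_t)] = 1028 m/s.
Δv₂ = v_c2 − v_a = 646.5 m/s.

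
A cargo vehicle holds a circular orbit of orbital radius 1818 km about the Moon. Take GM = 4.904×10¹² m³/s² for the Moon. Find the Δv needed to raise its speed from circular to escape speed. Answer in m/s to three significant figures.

Δv ≈ 680 m/s

r = 1818 km = 1.818×10⁶ m.
Circular speed v_c = √(μ/r) = 1642 m/s.
Escape speed v_esc = √(2μ/r) = √2 × v_c = 2323 m/s.
Δv = v_esc − v_c = 680.3 m/s.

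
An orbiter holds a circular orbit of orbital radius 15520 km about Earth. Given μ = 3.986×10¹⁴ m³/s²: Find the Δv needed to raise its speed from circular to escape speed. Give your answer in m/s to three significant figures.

r = 15520 km = 1.552×10⁷ m.
Circular speed v_c = √(μ/r) = 5068 m/s.
Escape speed v_esc = √(2μ/r) = √2 × v_c = 7167 m/s.
Δv = v_esc − v_c = 2099 m/s.

Δv ≈ 2100 m/s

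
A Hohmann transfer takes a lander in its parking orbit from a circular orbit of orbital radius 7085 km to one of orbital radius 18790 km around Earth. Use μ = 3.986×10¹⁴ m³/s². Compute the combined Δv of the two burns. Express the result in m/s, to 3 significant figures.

Δv_total ≈ 2740 m/s

r₁ = 7085 km = 7.085×10⁶ m.
r₂ = 18790 km = 1.879×10⁷ m.
Transfer ellipse a_t = (r₁ + r₂)/2 = 1.294×10⁷ m.
At r₁: circular v_c1 = √(μ/r₁) = 7501 m/s; transfer-perigee v_p = √[μ(2/r₁ − 1/a_t)] = 9039 m/s.
Δv₁ = v_p − v_c1 = 1539 m/s.
At r₂: circular v_c2 = √(μ/r₂) = 4606 m/s; transfer-apogee v_a = √[μ(2/r₂ − 1/a_t)] = 3408 m/s.
Δv₂ = v_c2 − v_a = 1197 m/s.
Total Δv = Δv₁ + Δv₂ = 2736 m/s.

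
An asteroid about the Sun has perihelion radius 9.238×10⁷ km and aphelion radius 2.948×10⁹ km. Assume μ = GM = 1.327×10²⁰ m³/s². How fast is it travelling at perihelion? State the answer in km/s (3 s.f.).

v ≈ 52.8 km/s

Semi-major axis a = (r_p + r_a)/2 = 1.5202×10⁹ km = 1.520×10¹² m.
Vis-viva: v² = μ(2/r − 1/a) = 1.327×10²⁰ × (2.165×10⁻¹¹ − 6.578×10⁻¹³) = 2.786×10⁹ m²/s².
v = 52780 m/s = 52.78 km/s.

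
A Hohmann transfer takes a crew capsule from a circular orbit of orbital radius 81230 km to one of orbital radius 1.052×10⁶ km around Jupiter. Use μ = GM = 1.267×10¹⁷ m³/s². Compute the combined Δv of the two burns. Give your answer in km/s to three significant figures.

Δv_total ≈ 21.1 km/s

r₁ = 81230 km = 8.123×10⁷ m.
r₂ = 1.052×10⁶ km = 1.052×10⁹ m.
Transfer ellipse a_t = (r₁ + r₂)/2 = 5.666×10⁸ m.
At r₁: circular v_c1 = √(μ/r₁) = 39490 m/s; transfer-perijove v_p = √[μ(2/r₁ − 1/a_t)] = 53810 m/s.
Δv₁ = v_p − v_c1 = 14320 m/s.
At r₂: circular v_c2 = √(μ/r₂) = 10970 m/s; transfer-apojove v_a = √[μ(2/r₂ − 1/a_t)] = 4155 m/s.
Δv₂ = v_c2 − v_a = 6819 m/s.
Total Δv = Δv₁ + Δv₂ = 21140 m/s = 21.14 km/s.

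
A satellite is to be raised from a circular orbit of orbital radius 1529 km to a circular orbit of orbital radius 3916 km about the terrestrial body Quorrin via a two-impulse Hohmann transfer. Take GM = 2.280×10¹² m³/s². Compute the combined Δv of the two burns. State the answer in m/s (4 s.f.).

r₁ = 1529 km = 1.529×10⁶ m.
r₂ = 3916 km = 3.916×10⁶ m.
Transfer ellipse a_t = (r₁ + r₂)/2 = 2.722×10⁶ m.
At r₁: circular v_c1 = √(μ/r₁) = 1221 m/s; transfer-periapsis v_p = √[μ(2/r₁ − 1/a_t)] = 1465 m/s.
Δv₁ = v_p − v_c1 = 243.4 m/s.
At r₂: circular v_c2 = √(μ/r₂) = 763.0 m/s; transfer-apoapsis v_a = √[μ(2/r₂ − 1/a_t)] = 571.8 m/s.
Δv₂ = v_c2 − v_a = 191.2 m/s.
Total Δv = Δv₁ + Δv₂ = 434.6 m/s.

Δv_total ≈ 434.6 m/s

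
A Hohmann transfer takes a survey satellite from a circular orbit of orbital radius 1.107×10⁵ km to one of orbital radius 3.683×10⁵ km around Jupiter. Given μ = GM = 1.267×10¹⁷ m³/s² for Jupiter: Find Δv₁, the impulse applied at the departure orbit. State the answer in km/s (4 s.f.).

r₁ = 1.107×10⁵ km = 1.107×10⁸ m.
r₂ = 3.683×10⁵ km = 3.683×10⁸ m.
Transfer ellipse a_t = (r₁ + r₂)/2 = 2.395×10⁸ m.
At r₁: circular v_c1 = √(μ/r₁) = 33830 m/s; transfer-perijove v_p = √[μ(2/r₁ − 1/a_t)] = 41950 m/s.
Δv₁ = v_p − v_c1 = 8122 m/s.
= 8.122 km/s.

Δv ≈ 8.122 km/s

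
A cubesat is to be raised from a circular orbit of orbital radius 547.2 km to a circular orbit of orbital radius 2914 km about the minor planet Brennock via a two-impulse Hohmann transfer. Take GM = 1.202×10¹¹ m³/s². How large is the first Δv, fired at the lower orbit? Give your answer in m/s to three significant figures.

r₁ = 547.2 km = 5.472×10⁵ m.
r₂ = 2914 km = 2.914×10⁶ m.
Transfer ellipse a_t = (r₁ + r₂)/2 = 1.731×10⁶ m.
At r₁: circular v_c1 = √(μ/r₁) = 468.7 m/s; transfer-periapsis v_p = √[μ(2/r₁ − 1/a_t)] = 608.2 m/s.
Δv₁ = v_p − v_c1 = 139.5 m/s.

Δv ≈ 139 m/s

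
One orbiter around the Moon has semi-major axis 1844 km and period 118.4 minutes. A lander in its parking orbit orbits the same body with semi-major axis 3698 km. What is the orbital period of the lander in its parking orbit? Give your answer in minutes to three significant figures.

T₂ ≈ 336 minutes

Kepler's third law: T² ∝ a³, so T₂ = T₁ (a₂/a₁)^(3/2).
a₂/a₁ = 2.005, (a₂/a₁)^(3/2) = 2.840.
T₂ = 118.4 × 2.840 = 336.2 minutes.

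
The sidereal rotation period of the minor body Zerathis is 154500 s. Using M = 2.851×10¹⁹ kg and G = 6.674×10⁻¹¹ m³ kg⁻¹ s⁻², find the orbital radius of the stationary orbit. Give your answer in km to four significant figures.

μ = GM = 6.674×10⁻¹¹ × 2.851×10¹⁹ = 1.903×10⁹ m³/s².
A synchronous orbit has period T, so by Kepler's third law a = (μT²/4π²)^(1/3).
μT²/4π² = 1.903×10⁹ × (1.545×10⁵)² / 39.48 = 1.150×10¹⁸ m³.
a = 1.048×10⁶ m = 1047.8 km.

r_sync ≈ 1048 km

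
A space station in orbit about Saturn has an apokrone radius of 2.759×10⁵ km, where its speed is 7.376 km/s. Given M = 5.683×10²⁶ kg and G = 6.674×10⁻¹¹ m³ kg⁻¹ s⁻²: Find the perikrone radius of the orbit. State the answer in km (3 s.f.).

perikrone radius ≈ 68100 km

μ = GM = 6.674×10⁻¹¹ × 5.683×10²⁶ = 3.793×10¹⁶ m³/s².
r_a = 2.759×10⁸ m.
Specific energy ε = v²/2 − μ/r = -1.103×10⁸ J/kg, so a = −μ/(2ε) = 1.720×10⁸ m.
The apsides satisfy r_p + r_a = 2a, so the perikrone radius is 2a − r_a = 6.806×10⁷ m = 68063 km.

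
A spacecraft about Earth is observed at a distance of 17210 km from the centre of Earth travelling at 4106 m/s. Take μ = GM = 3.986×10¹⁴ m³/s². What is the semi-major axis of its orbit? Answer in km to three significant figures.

r = 1.721×10⁷ m.
Specific orbital energy ε = v²/2 − μ/r = (4106)²/2 − 3.986×10¹⁴/1.721×10⁷ = -1.473×10⁷ J/kg.
Since ε = −μ/(2a), a = −μ/(2ε) = 1.353×10⁷ m = 13529 km.

a ≈ 13500 km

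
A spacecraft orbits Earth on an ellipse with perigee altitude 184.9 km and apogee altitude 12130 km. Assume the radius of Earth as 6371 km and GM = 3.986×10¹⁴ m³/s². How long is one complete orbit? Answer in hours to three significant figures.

T ≈ 3.88 hours

r_p = 6371 + 184.9 = 6555.9 km = 6.5559×10⁶ m.
r_a = 6371 + 12130 = 18501 km = 1.8501×10⁷ m.
Semi-major axis a = (r_p + r_a)/2 = (6555.9 + 18501)/2 = 12528 km = 1.253×10⁷ m.
By Kepler's third law T = 2π√(a³/μ) = 2π × 2.221×10³ = 1.396×10⁴ s.
= 3.877 hours.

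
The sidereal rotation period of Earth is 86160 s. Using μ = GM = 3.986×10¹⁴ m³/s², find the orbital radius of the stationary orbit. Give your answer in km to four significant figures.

r_sync ≈ 42160 km

A synchronous orbit has period T, so by Kepler's third law a = (μT²/4π²)^(1/3).
μT²/4π² = 3.986×10¹⁴ × (8.616×10⁴)² / 39.48 = 7.495×10²² m³.
a = 4.216×10⁷ m = 42163 km.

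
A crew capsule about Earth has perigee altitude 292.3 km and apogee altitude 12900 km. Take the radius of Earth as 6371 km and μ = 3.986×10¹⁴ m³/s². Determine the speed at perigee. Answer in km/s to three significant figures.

r_p = 6371 + 292.3 = 6663.3 km = 6.6633×10⁶ m.
r_a = 6371 + 12900 = 19271 km = 1.9271×10⁷ m.
Semi-major axis a = (r_p + r_a)/2 = 12967 km = 1.297×10⁷ m.
Vis-viva: v² = μ(2/r − 1/a) = 3.986×10¹⁴ × (3.002×10⁻⁷ − 7.712×10⁻⁸) = 8.890×10⁷ m²/s².
v = 9429 m/s = 9.429 km/s.

v ≈ 9.43 km/s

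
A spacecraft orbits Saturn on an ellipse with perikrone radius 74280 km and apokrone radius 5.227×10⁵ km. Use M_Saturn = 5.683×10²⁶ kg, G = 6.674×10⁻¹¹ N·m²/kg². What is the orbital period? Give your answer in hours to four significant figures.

μ = GM = 6.674×10⁻¹¹ × 5.683×10²⁶ = 3.793×10¹⁶ m³/s².
Semi-major axis a = (r_p + r_a)/2 = (74280 + 5.2270×10⁵)/2 = 2.9849×10⁵ km = 2.985×10⁸ m.
By Kepler's third law T = 2π√(a³/μ) = 2π × 2.648×10⁴ = 1.664×10⁵ s.
= 46.22 hours.

T ≈ 46.22 hours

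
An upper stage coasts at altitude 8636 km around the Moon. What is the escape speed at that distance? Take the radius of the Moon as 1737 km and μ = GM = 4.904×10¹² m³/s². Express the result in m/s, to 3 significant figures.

r = 1737 + 8636 = 10373 km = 1.0373×10⁷ m.
Escape speed v_esc = √(2μ/r) = √(2 × 4.904×10¹² / 1.037×10⁷) = √(9.455×10⁵) = 972.4 m/s.

v_esc ≈ 972 m/s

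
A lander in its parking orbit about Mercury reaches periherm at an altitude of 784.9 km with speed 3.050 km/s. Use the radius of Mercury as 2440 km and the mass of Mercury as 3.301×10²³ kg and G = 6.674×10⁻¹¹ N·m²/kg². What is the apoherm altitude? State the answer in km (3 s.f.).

μ = GM = 6.674×10⁻¹¹ × 3.301×10²³ = 2.203×10¹³ m³/s².
r_p = 2440 + 784.9 = 3224.9 km = 3.225×10⁶ m.
Specific energy ε = v²/2 − μ/r = -2.180×10⁶ J/kg, so a = −μ/(2ε) = 5.052×10⁶ m.
The apsides satisfy r_p + r_a = 2a, so the apoherm radius is 2a − r_p = 6.880×10⁶ m = 6879.9 km.
Apoherm altitude = 6879.9 − 2440 = 4439.9 km.

apoherm altitude ≈ 4440 km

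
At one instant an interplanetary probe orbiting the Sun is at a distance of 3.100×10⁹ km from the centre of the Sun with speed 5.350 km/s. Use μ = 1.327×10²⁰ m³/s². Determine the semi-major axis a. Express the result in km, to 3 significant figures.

r = 3.100×10¹² m.
Vis-viva rearranged: 1/a = 2/r − v²/μ = 6.452×10⁻¹³ − 2.157×10⁻¹³ = 4.295×10⁻¹³ m⁻¹.
a = 2.328×10¹² m = 2.3285×10⁹ km.

a ≈ 2.33×10⁹ km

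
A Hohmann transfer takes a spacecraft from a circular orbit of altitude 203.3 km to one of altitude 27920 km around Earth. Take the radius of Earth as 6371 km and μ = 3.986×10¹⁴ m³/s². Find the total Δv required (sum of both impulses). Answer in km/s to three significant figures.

Δv_total ≈ 3.78 km/s

r₁ = 6371 + 203.3 = 6574.3 km = 6.5743×10⁶ m.
r₂ = 6371 + 27920 = 34291 km = 3.4291×10⁷ m.
Transfer ellipse a_t = (r₁ + r₂)/2 = 2.043×10⁷ m.
At r₁: circular v_c1 = √(μ/r₁) = 7787 m/s; transfer-perigee v_p = √[μ(2/r₁ − 1/a_t)] = 10090 m/s.
Δv₁ = v_p − v_c1 = 2301 m/s.
At r₂: circular v_c2 = √(μ/r₂) = 3409 m/s; transfer-apogee v_a = √[μ(2/r₂ − 1/a_t)] = 1934 m/s.
Δv₂ = v_c2 − v_a = 1475 m/s.
Total Δv = Δv₁ + Δv₂ = 3776 m/s = 3.776 km/s.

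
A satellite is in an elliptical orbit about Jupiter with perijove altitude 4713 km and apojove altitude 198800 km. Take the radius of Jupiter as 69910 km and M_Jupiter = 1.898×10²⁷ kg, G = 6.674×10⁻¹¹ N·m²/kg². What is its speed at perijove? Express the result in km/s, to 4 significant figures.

v ≈ 51.55 km/s

μ = GM = 6.674×10⁻¹¹ × 1.898×10²⁷ = 1.267×10¹⁷ m³/s².
r_p = 69910 + 4713 = 74623 km = 7.4623×10⁷ m.
r_a = 69910 + 198800 = 268710 km = 2.6871×10⁸ m.
Semi-major axis a = (r_p + r_a)/2 = 1.7167×10⁵ km = 1.717×10⁸ m.
Vis-viva: v² = μ(2/r − 1/a) = 1.267×10¹⁷ × (2.680×10⁻⁸ − 5.825×10⁻⁹) = 2.657×10⁹ m²/s².
v = 51550 m/s = 51.55 km/s.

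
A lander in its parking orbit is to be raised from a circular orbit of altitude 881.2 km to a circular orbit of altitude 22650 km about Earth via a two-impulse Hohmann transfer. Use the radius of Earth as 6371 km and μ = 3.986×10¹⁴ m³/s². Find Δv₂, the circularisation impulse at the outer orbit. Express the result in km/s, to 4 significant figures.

r₁ = 6371 + 881.2 = 7252.2 km = 7.2522×10⁶ m.
r₂ = 6371 + 22650 = 29021 km = 2.9021×10⁷ m.
Transfer ellipse a_t = (r₁ + r₂)/2 = 1.814×10⁷ m.
At r₁: circular v_c1 = √(μ/r₁) = 7414 m/s; transfer-perigee v_p = √[μ(2/r₁ − 1/a_t)] = 9378 m/s.
At r₂: circular v_c2 = √(μ/r₂) = 3706 m/s; transfer-apogee v_a = √[μ(2/r₂ − 1/a_t)] = 2344 m/s.
Δv₂ = v_c2 − v_a = 1363 m/s.
= 1.363 km/s.

Δv ≈ 1.363 km/s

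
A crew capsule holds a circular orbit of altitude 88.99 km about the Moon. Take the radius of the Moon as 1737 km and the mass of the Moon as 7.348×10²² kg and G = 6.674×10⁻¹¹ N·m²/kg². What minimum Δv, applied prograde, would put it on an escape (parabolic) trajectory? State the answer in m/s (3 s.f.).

μ = GM = 6.674×10⁻¹¹ × 7.348×10²² = 4.904×10¹² m³/s².
r = 1737 + 88.99 = 1826.0 km = 1.8260×10⁶ m.
Circular speed v_c = √(μ/r) = 1639 m/s.
Escape speed v_esc = √(2μ/r) = √2 × v_c = 2318 m/s.
Δv = v_esc − v_c = 678.8 m/s.

Δv ≈ 679 m/s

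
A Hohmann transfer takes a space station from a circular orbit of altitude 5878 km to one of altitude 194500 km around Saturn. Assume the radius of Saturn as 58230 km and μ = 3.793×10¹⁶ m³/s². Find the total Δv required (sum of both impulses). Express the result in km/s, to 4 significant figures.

r₁ = 58230 + 5878 = 64108 km = 6.4108×10⁷ m.
r₂ = 58230 + 194500 = 252730 km = 2.5273×10⁸ m.
Transfer ellipse a_t = (r₁ + r₂)/2 = 1.584×10⁸ m.
At r₁: circular v_c1 = √(μ/r₁) = 24320 m/s; transfer-perikrone v_p = √[μ(2/r₁ − 1/a_t)] = 30720 m/s.
Δv₁ = v_p − v_c1 = 6399 m/s.
At r₂: circular v_c2 = √(μ/r₂) = 12250 m/s; transfer-apokrone v_a = √[μ(2/r₂ − 1/a_t)] = 7793 m/s.
Δv₂ = v_c2 − v_a = 4458 m/s.
Total Δv = Δv₁ + Δv₂ = 10860 m/s = 10.86 km/s.

Δv_total ≈ 10.86 km/s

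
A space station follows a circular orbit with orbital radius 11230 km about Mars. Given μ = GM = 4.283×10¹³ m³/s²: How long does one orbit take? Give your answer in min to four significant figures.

T ≈ 602.2 min

r = 11230 km = 1.123×10⁷ m.
Kepler's third law: T = 2π√(r³/μ) = 2π√((1.123×10⁷)³ / 4.283×10¹³).
r³/μ = 3.307×10⁷ s², so T = 2π × 5.750×10³ = 3.613×10⁴ s.
Converting: 3.613×10⁴ s ÷ 60.00 = 602.2 min.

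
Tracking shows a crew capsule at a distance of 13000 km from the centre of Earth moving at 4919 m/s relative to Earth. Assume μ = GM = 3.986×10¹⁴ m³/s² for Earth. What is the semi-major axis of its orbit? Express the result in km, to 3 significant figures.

r = 1.300×10⁷ m.
Specific orbital energy ε = v²/2 − μ/r = (4919)²/2 − 3.986×10¹⁴/1.300×10⁷ = -1.856×10⁷ J/kg.
Since ε = −μ/(2a), a = −μ/(2ε) = 1.074×10⁷ m = 10736 km.

a ≈ 10700 km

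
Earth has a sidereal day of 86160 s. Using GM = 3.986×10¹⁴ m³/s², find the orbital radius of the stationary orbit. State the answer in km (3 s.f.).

r_sync ≈ 42200 km

A synchronous orbit has period T, so by Kepler's third law a = (μT²/4π²)^(1/3).
μT²/4π² = 3.986×10¹⁴ × (8.616×10⁴)² / 39.48 = 7.495×10²² m³.
a = 4.216×10⁷ m = 42163 km.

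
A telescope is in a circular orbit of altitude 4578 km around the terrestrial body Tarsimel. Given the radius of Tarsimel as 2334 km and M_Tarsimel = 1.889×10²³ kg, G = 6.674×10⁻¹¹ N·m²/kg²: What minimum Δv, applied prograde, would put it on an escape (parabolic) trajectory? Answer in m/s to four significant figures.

Δv ≈ 559.4 m/s

μ = GM = 6.674×10⁻¹¹ × 1.889×10²³ = 1.261×10¹³ m³/s².
r = 2334 + 4578 = 6912.0 km = 6.9120×10⁶ m.
Circular speed v_c = √(μ/r) = 1351 m/s.
Escape speed v_esc = √(2μ/r) = √2 × v_c = 1910 m/s.
Δv = v_esc − v_c = 559.4 m/s.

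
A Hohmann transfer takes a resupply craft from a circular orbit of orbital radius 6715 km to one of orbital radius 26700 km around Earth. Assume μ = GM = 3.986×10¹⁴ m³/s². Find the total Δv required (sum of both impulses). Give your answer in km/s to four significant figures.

r₁ = 6715 km = 6.715×10⁶ m.
r₂ = 26700 km = 2.670×10⁷ m.
Transfer ellipse a_t = (r₁ + r₂)/2 = 1.671×10⁷ m.
At r₁: circular v_c1 = √(μ/r₁) = 7705 m/s; transfer-perigee v_p = √[μ(2/r₁ − 1/a_t)] = 9740 m/s.
Δv₁ = v_p − v_c1 = 2035 m/s.
At r₂: circular v_c2 = √(μ/r₂) = 3864 m/s; transfer-apogee v_a = √[μ(2/r₂ − 1/a_t)] = 2450 m/s.
Δv₂ = v_c2 − v_a = 1414 m/s.
Total Δv = Δv₁ + Δv₂ = 3449 m/s = 3.449 km/s.

Δv_total ≈ 3.449 km/s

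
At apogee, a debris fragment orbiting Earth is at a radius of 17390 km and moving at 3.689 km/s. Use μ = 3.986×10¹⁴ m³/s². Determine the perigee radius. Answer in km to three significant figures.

r_a = 1.739×10⁷ m.
Specific energy ε = v²/2 − μ/r = -1.612×10⁷ J/kg, so a = −μ/(2ε) = 1.237×10⁷ m.
The apsides satisfy r_p + r_a = 2a, so the perigee radius is 2a − r_a = 7.342×10⁶ m = 7341.9 km.

perigee radius ≈ 7340 km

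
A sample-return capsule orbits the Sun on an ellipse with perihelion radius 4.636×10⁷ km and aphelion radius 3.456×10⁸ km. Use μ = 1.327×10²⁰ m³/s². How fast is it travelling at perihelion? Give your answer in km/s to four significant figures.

v ≈ 71.05 km/s

Semi-major axis a = (r_p + r_a)/2 = 1.9598×10⁸ km = 1.960×10¹¹ m.
Vis-viva: v² = μ(2/r − 1/a) = 1.327×10²⁰ × (4.314×10⁻¹¹ − 5.103×10⁻¹²) = 5.048×10⁹ m²/s².
v = 71050 m/s = 71.05 km/s.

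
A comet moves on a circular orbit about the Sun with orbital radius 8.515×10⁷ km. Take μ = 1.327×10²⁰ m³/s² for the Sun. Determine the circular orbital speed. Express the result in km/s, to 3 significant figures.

v ≈ 39.5 km/s

r = 8.515×10⁷ km = 8.515×10¹⁰ m.
For a circular orbit v = √(μ/r) = √(1.327×10²⁰ / 8.515×10¹⁰) = √(1.558×10⁹) = 39480 m/s.
That is 39.48 km/s.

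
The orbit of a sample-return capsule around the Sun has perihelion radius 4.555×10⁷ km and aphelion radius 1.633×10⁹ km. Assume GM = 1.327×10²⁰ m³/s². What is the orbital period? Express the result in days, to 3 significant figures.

T ≈ 4850 days

Semi-major axis a = (r_p + r_a)/2 = (4.5550×10⁷ + 1.6330×10⁹)/2 = 8.3928×10⁸ km = 8.393×10¹¹ m.
By Kepler's third law T = 2π√(a³/μ) = 2π × 6.675×10⁷ = 4.194×10⁸ s.
= 4854 days.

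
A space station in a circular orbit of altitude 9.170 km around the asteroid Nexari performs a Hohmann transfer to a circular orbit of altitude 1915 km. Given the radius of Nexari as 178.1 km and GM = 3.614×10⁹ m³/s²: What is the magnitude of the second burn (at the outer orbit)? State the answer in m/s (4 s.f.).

Δv ≈ 24.71 m/s

r₁ = 178.1 + 9.170 = 187.27 km = 1.8727×10⁵ m.
r₂ = 178.1 + 1915 = 2093.1 km = 2.0931×10⁶ m.
Transfer ellipse a_t = (r₁ + r₂)/2 = 1.140×10⁶ m.
At r₁: circular v_c1 = √(μ/r₁) = 138.9 m/s; transfer-periapsis v_p = √[μ(2/r₁ − 1/a_t)] = 188.2 m/s.
At r₂: circular v_c2 = √(μ/r₂) = 41.55 m/s; transfer-apoapsis v_a = √[μ(2/r₂ − 1/a_t)] = 16.84 m/s.
Δv₂ = v_c2 − v_a = 24.71 m/s.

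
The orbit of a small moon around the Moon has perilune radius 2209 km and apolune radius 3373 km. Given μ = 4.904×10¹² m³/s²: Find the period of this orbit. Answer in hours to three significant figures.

T ≈ 3.67 hours

Semi-major axis a = (r_p + r_a)/2 = (2209.0 + 3373.0)/2 = 2791.0 km = 2.791×10⁶ m.
By Kepler's third law T = 2π√(a³/μ) = 2π × 2.106×10³ = 1.323×10⁴ s.
= 3.675 hours.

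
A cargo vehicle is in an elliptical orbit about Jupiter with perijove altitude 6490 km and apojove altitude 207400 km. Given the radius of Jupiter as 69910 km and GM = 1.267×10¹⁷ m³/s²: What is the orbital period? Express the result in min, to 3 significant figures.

T ≈ 692 min

r_p = 69910 + 6490 = 76400 km = 7.6400×10⁷ m.
r_a = 69910 + 207400 = 277310 km = 2.7731×10⁸ m.
Semi-major axis a = (r_p + r_a)/2 = (76400 + 2.7731×10⁵)/2 = 1.7686×10⁵ km = 1.769×10⁸ m.
By Kepler's third law T = 2π√(a³/μ) = 2π × 6.608×10³ = 4.152×10⁴ s.
= 691.9 min.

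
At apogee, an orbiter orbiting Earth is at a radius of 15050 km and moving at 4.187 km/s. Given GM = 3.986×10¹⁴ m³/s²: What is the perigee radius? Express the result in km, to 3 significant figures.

r_a = 1.505×10⁷ m.
Specific energy ε = v²/2 − μ/r = -1.772×10⁷ J/kg, so a = −μ/(2ε) = 1.125×10⁷ m.
The apsides satisfy r_p + r_a = 2a, so the perigee radius is 2a − r_a = 7.445×10⁶ m = 7444.9 km.

perigee radius ≈ 7440 km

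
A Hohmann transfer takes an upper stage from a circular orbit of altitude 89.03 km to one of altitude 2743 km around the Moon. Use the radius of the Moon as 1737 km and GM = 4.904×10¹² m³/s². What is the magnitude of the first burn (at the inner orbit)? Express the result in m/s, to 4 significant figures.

r₁ = 1737 + 89.03 = 1826.0 km = 1.8260×10⁶ m.
r₂ = 1737 + 2743 = 4480.0 km = 4.4800×10⁶ m.
Transfer ellipse a_t = (r₁ + r₂)/2 = 3.153×10⁶ m.
At r₁: circular v_c1 = √(μ/r₁) = 1639 m/s; transfer-perilune v_p = √[μ(2/r₁ − 1/a_t)] = 1953 m/s.
Δv₁ = v_p − v_c1 = 314.6 m/s.

Δv ≈ 314.6 m/s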